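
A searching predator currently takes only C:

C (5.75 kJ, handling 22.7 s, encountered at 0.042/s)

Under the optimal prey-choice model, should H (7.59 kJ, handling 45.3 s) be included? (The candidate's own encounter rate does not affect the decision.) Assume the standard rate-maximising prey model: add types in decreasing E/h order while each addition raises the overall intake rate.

Yes

Current rate: (0.042×5.75)/(1 + 0.042×22.7) = 0.1236 kJ/s.
H: E/h = 7.59/45.3 = 0.1675 kJ/s.
0.1675 > 0.1236, so adding H raises the average — include it.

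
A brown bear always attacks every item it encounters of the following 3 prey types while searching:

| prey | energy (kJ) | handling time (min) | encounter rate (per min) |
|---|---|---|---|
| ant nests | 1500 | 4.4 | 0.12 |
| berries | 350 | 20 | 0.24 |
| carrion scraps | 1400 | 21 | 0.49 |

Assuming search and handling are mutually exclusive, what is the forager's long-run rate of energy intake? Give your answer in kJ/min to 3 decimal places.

R = (0.12×1500 + 0.24×350 + 0.49×1400) / (1 + 0.12×4.4 + 0.24×20 + 0.49×21) = 950/16.62 = 57.17 kJ/min.

57.167 kJ/min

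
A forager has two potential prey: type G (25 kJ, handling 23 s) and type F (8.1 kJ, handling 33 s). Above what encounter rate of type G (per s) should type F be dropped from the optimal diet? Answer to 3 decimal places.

0.013 per s

Drop type F once their profitability E₂/h₂ falls below the rate achievable on type G alone: E₂/h₂ = λE₁/(1 + λh₁).
Solve for λ: λE₁h₂ = E₂(1 + λh₁) → λ(E₁h₂ − E₂h₁) = E₂ → λ = E₂/(E₁h₂ − E₂h₁).
λ = 8.1/(25×33 − 8.1×23) = 8.1/638.7 = 0.01268 per s.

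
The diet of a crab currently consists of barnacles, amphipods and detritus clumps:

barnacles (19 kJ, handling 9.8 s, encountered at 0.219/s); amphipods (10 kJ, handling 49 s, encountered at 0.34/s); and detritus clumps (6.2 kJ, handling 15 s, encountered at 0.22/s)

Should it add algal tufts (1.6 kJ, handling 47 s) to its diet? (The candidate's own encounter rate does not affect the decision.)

No

Intake rate on the current diet: R = (0.219×19 + 0.34×10 + 0.22×6.2) / (1 + 0.219×9.8 + 0.34×49 + 0.22×15) = 8.925/23.11 = 0.3863 kJ/s.
algal tufts: E/h = 1.6/47 = 0.03404 kJ/s.
0.03404 < 0.3863, so adding algal tufts would lower the average — exclude it.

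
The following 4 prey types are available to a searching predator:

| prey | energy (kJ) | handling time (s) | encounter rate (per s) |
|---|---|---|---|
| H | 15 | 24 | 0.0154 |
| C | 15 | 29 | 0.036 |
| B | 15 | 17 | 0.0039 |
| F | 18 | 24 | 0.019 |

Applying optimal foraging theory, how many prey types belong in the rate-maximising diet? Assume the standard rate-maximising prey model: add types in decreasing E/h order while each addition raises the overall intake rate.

4

Rank by E/h (kJ/s): B 0.882, F 0.75, H 0.625, C 0.517. Include each in turn until the next type's E/h falls below the running intake rate.
Rate on top 1: 0.05486. F: 0.75 > 0.05486 → include.
Rate on top 2: 0.2631. H: 0.625 > 0.2631 → include.
Rate on top 3: 0.3338. C: 0.517 > 0.3338 → include.
Optimal diet: B, F, H, C — 4 of 4 types.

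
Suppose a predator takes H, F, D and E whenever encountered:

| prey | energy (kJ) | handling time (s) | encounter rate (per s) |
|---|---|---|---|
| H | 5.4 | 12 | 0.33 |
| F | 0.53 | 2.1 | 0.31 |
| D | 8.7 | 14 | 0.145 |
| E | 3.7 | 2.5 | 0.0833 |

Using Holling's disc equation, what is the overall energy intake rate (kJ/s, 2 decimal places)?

0.45 kJ/s

R = (0.33×5.4 + 0.31×0.53 + 0.145×8.7 + 0.0833×3.7) / (1 + 0.33×12 + 0.31×2.1 + 0.145×14 + 0.0833×2.5) = 3.516/7.849 = 0.4479 kJ/s.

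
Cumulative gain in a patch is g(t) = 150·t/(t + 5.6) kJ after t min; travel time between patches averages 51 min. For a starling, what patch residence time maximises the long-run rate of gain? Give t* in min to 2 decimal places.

Maximise g(t)/(T+t): set derivative to zero → g'(t)(T+t) = g(t).
g'(t) = 150·5.6/(t + 5.6)². Setting 150·5.6/(t+5.6)² = 150t/[(t+5.6)(51+t)] gives 5.6(51+t) = t(t+5.6), so t² = 5.6×51 = 285.6.
t* = √285.6 = 16.9 min.

16.90 min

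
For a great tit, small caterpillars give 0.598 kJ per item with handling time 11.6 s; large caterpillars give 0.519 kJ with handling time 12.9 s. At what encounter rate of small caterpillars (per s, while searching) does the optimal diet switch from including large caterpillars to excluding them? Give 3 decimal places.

At the threshold, the rate on small caterpillars alone equals the profitability of large caterpillars: λ·0.598/(1 + λ·11.6) = 0.519/12.9 = 0.04023.
Rearranging, λ(0.598 − 0.04023×11.6) = 0.04023, so λ = 0.04023/0.1313 = 0.3064 per s.

0.306 per s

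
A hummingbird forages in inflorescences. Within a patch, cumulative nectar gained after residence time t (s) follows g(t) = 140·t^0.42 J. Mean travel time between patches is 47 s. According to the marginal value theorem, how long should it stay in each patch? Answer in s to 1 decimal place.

Optimal t* satisfies g'(t*) = g(t*)/(T + t*).
g'(t) = 0.42·140·t^-0.58. Setting 0.42·140·t^-0.58 = 140·t^0.42/(47+t) gives 0.42(47+t) = t, so 0.58·t = 0.42×47.
t* = 0.42×47/0.58 = 34.03 s.

34.0 s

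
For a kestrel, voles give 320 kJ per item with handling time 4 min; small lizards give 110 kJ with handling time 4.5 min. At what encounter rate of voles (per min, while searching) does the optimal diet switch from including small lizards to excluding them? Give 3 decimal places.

At the threshold, the rate on voles alone equals the profitability of small lizards: λ·320/(1 + λ·4) = 110/4.5 = 24.44.
Rearranging, λ(320 − 24.44×4) = 24.44, so λ = 24.44/222.2 = 0.11 per min.

0.110 per min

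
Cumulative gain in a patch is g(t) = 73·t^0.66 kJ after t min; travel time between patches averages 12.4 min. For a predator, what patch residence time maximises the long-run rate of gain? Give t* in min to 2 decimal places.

24.07 min

By the marginal value theorem, leave when the instantaneous gain rate g'(t) equals the habitat-wide average g(t)/(T + t).
g'(t) = 0.66·73·t^-0.34. Setting 0.66·73·t^-0.34 = 73·t^0.66/(12.4+t) gives 0.66(12.4+t) = t, so 0.34·t = 0.66×12.4.
t* = 0.66×12.4/0.34 = 24.07 min.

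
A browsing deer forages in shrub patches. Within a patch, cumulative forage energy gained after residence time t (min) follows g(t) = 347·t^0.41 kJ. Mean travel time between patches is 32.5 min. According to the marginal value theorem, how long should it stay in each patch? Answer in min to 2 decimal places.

22.58 min

By the marginal value theorem, leave when the instantaneous gain rate g'(t) equals the habitat-wide average g(t)/(T + t).
g'(t) = 0.41·347·t^-0.59. Setting 0.41·347·t^-0.59 = 347·t^0.41/(32.5+t) gives 0.41(32.5+t) = t, so 0.59·t = 0.41×32.5.
t* = 0.41×32.5/0.59 = 22.58 min.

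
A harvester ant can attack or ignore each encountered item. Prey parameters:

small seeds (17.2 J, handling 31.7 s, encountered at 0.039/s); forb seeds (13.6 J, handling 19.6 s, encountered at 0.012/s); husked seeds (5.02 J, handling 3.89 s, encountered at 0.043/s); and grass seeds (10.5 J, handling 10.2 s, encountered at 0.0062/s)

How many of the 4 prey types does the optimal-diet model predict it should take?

Rank by E/h (J/s): husked seeds 1.29, grass seeds 1.03, forb seeds 0.694, small seeds 0.543. Include each in turn until the next type's E/h falls below the running intake rate.
Rate on top 1: 0.1849. grass seeds: 1.03 > 0.1849 → include.
Rate on top 2: 0.2283. forb seeds: 0.694 > 0.2283 → include.
Rate on top 3: 0.303. small seeds: 0.543 > 0.303 → include.
Optimal diet: husked seeds, grass seeds, forb seeds, small seeds — 4 of 4 types.

4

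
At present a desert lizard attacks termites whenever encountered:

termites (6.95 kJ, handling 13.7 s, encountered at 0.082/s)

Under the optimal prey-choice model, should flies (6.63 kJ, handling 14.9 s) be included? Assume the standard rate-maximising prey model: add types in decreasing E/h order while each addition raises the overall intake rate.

Yes

Intake rate on the current diet: R = (0.082×6.95) / (1 + 0.082×13.7) = 0.5699/2.123 = 0.2684 kJ/s.
Profitability of flies: 6.63/14.9 = 0.445 kJ/s.
0.445 > 0.2684, so adding flies raises the average — include it.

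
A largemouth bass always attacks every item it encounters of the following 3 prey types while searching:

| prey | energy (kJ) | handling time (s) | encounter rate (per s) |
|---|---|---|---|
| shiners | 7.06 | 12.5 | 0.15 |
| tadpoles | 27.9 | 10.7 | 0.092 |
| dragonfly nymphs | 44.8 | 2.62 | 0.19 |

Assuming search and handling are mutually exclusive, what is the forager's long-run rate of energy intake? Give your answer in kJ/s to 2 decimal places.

R = (0.15×7.06 + 0.092×27.9 + 0.19×44.8) / (1 + 0.15×12.5 + 0.092×10.7 + 0.19×2.62) = 12.14/4.357 = 2.786 kJ/s.

2.79 kJ/s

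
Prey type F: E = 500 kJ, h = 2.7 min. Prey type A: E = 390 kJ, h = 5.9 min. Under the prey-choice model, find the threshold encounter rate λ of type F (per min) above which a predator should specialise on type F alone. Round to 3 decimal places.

Drop type A once their profitability E₂/h₂ falls below the rate achievable on type F alone: E₂/h₂ = λE₁/(1 + λh₁).
Solve for λ: λE₁h₂ = E₂(1 + λh₁) → λ(E₁h₂ − E₂h₁) = E₂ → λ = E₂/(E₁h₂ − E₂h₁).
λ = 390/(500×5.9 − 390×2.7) = 390/1897 = 0.2056 per min.

0.206 per min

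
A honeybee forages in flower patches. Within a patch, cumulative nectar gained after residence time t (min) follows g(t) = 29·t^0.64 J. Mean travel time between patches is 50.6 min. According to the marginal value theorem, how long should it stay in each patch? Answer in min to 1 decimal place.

90.0 min

Optimal t* satisfies g'(t*) = g(t*)/(T + t*).
g'(t) = 0.64·29·t^-0.36. Setting 0.64·29·t^-0.36 = 29·t^0.64/(50.6+t) gives 0.64(50.6+t) = t, so 0.36·t = 0.64×50.6.
t* = 0.64×50.6/0.36 = 89.96 min.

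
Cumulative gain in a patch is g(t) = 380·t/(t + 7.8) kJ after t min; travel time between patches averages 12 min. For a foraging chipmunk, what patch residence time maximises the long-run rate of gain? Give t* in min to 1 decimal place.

Maximise g(t)/(T+t): set derivative to zero → g'(t)(T+t) = g(t).
g'(t) = 380·7.8/(t + 7.8)². Setting 380·7.8/(t+7.8)² = 380t/[(t+7.8)(12+t)] gives 7.8(12+t) = t(t+7.8), so t² = 7.8×12 = 93.6.
t* = √93.6 = 9.675 min.

9.7 min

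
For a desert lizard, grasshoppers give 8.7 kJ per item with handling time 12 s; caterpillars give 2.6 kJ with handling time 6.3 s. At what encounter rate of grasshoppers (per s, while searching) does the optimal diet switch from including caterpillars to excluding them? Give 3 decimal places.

At the threshold, the rate on grasshoppers alone equals the profitability of caterpillars: λ·8.7/(1 + λ·12) = 2.6/6.3 = 0.4127.
Rearranging, λ(8.7 − 0.4127×12) = 0.4127, so λ = 0.4127/3.748 = 0.1101 per s.

0.110 per s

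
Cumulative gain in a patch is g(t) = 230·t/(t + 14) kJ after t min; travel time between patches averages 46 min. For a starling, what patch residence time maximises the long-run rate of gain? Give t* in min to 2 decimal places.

By the marginal value theorem, leave when the instantaneous gain rate g'(t) equals the habitat-wide average g(t)/(T + t).
g'(t) = 230·14/(t + 14)². Setting 230·14/(t+14)² = 230t/[(t+14)(46+t)] gives 14(46+t) = t(t+14), so t² = 14×46 = 644.
t* = √644 = 25.38 min.

25.38 min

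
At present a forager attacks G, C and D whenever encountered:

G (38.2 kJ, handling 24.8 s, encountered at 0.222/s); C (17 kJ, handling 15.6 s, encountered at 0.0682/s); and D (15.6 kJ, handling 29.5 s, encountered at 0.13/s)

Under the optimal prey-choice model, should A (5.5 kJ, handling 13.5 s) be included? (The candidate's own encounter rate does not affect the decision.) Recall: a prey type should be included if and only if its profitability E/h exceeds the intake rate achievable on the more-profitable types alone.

Intake rate on the current diet: R = (0.222×38.2 + 0.0682×17 + 0.13×15.6) / (1 + 0.222×24.8 + 0.0682×15.6 + 0.13×29.5) = 11.67/11.4 = 1.023 kJ/s.
A: E/h = 5.5/13.5 = 0.4074 kJ/s.
Since 0.4074 < R, time spent handling A is better spent searching.

No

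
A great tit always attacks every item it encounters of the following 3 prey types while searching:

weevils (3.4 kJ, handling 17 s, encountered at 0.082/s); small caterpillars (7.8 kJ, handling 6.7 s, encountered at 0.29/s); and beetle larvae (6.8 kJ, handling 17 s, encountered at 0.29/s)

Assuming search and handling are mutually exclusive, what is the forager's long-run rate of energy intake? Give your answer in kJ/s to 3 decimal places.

0.487 kJ/s

R = (0.082×3.4 + 0.29×7.8 + 0.29×6.8) / (1 + 0.082×17 + 0.29×6.7 + 0.29×17) = 4.513/9.267 = 0.487 kJ/s.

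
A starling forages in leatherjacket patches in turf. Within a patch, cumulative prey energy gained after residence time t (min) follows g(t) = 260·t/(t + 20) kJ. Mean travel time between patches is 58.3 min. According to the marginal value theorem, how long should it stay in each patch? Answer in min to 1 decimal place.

By the marginal value theorem, leave when the instantaneous gain rate g'(t) equals the habitat-wide average g(t)/(T + t).
g'(t) = 260·20/(t + 20)². Setting 260·20/(t+20)² = 260t/[(t+20)(58.3+t)] gives 20(58.3+t) = t(t+20), so t² = 20×58.3 = 1166.
t* = √1166 = 34.15 min.

34.1 min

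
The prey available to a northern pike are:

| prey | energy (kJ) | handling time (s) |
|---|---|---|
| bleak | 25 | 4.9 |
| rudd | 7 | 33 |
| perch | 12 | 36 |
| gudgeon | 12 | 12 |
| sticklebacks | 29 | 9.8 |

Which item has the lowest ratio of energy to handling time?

Profitability E/h (kJ/s): bleak = 25/4.9 = 5.1, rudd = 7/33 = 0.212, perch = 12/36 = 0.333, gudgeon = 12/12 = 1, sticklebacks = 29/9.8 = 2.96.
Ranked: bleak > sticklebacks > gudgeon > perch > rudd.

rudd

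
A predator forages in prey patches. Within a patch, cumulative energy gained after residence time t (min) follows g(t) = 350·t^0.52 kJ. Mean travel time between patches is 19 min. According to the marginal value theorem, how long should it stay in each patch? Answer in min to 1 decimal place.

20.6 min

Maximise g(t)/(T+t): set derivative to zero → g'(t)(T+t) = g(t).
g'(t) = 0.52·350·t^-0.48. Setting 0.52·350·t^-0.48 = 350·t^0.52/(19+t) gives 0.52(19+t) = t, so 0.48·t = 0.52×19.
t* = 0.52×19/0.48 = 20.58 min.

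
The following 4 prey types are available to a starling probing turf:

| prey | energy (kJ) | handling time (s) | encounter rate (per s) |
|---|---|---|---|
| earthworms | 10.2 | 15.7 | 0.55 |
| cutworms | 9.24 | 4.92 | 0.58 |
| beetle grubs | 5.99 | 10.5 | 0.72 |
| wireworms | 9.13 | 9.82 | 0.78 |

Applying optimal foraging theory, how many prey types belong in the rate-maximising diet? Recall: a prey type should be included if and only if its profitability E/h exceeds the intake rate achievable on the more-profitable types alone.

E/h in descending order: cutworms 1.88, wireworms 0.93, earthworms 0.65, beetle grubs 0.57 kJ/s. The optimal diet is the largest prefix of this list for which every included type satisfies E_i/h_i > R on the types above it.
Rate on top 1: 1.391. wireworms: 0.93 < 1.391 → exclude; stop.
Optimal diet: cutworms — 1 of 4 types.

1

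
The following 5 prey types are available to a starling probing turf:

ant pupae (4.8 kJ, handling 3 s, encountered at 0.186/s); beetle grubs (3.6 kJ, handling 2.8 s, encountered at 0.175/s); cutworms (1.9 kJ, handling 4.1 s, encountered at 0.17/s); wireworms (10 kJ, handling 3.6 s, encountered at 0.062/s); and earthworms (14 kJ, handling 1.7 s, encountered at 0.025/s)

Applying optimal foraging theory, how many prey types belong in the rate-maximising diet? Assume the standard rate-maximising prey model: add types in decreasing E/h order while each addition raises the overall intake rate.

4

E/h in descending order: earthworms 8.24, wireworms 2.78, ant pupae 1.6, beetle grubs 1.29, cutworms 0.463 kJ/s. The optimal diet is the largest prefix of this list for which every included type satisfies E_i/h_i > R on the types above it.
Rate on top 1: 0.3357. wireworms: 2.78 > 0.3357 → include.
Rate on top 2: 0.7664. ant pupae: 1.6 > 0.7664 → include.
Rate on top 3: 1.021. beetle grubs: 1.29 > 1.021 → include.
Rate on top 4: 1.077. cutworms: 0.463 < 1.077 → exclude; stop.
Optimal diet: earthworms, wireworms, ant pupae, beetle grubs — 4 of 5 types.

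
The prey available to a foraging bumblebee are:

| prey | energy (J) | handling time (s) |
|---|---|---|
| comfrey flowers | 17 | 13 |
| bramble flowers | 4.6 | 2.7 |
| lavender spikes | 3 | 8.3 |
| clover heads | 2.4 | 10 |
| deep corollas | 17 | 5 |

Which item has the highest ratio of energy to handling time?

Profitability E/h (J/s): comfrey flowers = 17/13 = 1.31, bramble flowers = 4.6/2.7 = 1.7, lavender spikes = 3/8.3 = 0.361, clover heads = 2.4/10 = 0.24, deep corollas = 17/5 = 3.4.
Ranked: deep corollas > bramble flowers > comfrey flowers > lavender spikes > clover heads.

deep corollas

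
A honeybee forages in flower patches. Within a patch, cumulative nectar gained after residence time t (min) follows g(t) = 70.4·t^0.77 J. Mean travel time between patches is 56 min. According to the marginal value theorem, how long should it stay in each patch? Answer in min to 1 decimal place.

Maximise g(t)/(T+t): set derivative to zero → g'(t)(T+t) = g(t).
g'(t) = 0.77·70.4·t^-0.23. Setting 0.77·70.4·t^-0.23 = 70.4·t^0.77/(56+t) gives 0.77(56+t) = t, so 0.23·t = 0.77×56.
t* = 0.77×56/0.23 = 187.5 min.

187.5 min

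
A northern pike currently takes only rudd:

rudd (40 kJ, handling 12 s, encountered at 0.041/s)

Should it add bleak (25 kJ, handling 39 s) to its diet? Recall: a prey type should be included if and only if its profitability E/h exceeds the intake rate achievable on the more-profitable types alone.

On rudd alone, R = ΣλE/(1+Σλh) = 1.64/1.492 = 1.099 kJ/s.
Profitability of bleak: 25/39 = 0.641 kJ/s.
0.641 < 1.099, so adding bleak would lower the average — exclude it.

No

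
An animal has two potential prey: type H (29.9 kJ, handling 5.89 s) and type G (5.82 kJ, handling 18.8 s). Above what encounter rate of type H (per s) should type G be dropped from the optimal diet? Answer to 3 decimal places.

At the threshold, the rate on type H alone equals the profitability of type G: λ·29.9/(1 + λ·5.89) = 5.82/18.8 = 0.3096.
Rearranging, λ(29.9 − 0.3096×5.89) = 0.3096, so λ = 0.3096/28.08 = 0.01103 per s.

0.011 per s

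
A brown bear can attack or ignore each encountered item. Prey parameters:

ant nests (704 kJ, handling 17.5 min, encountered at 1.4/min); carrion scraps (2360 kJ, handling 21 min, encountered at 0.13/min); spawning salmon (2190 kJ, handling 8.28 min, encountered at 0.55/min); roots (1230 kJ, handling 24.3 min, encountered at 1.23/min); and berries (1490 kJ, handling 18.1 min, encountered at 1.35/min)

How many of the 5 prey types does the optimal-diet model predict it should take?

1

Profitabilities (E/h, kJ/min): spawning salmon 264, carrion scraps 112, berries 82.3, roots 50.6, ant nests 40.2. Add prey in this order while the next type's profitability exceeds the intake rate on those already taken.
Rate on top 1: 216.9. carrion scraps: 112 < 216.9 → exclude; stop.
Optimal diet: spawning salmon — 1 of 5 types.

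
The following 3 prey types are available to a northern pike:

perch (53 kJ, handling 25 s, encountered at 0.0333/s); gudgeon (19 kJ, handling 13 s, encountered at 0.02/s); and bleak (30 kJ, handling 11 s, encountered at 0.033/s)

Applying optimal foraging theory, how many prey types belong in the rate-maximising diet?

3

Rank by E/h (kJ/s): bleak 2.73, perch 2.12, gudgeon 1.46. Include each in turn until the next type's E/h falls below the running intake rate.
Rate on top 1: 0.7263. perch: 2.12 > 0.7263 → include.
Rate on top 2: 1.255. gudgeon: 1.46 > 1.255 → include.
Optimal diet: bleak, perch, gudgeon — 3 of 3 types.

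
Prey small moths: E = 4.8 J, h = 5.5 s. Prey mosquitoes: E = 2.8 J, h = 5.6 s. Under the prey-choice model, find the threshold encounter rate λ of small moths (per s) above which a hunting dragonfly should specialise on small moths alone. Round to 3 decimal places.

The zero-one rule: include mosquitoes iff E₂/h₂ > λE₁/(1+λh₁). Equality gives the switch point.
λE₁h₂ = E₂ + λE₂h₁ ⇒ λ = E₂/(E₁h₂ − E₂h₁) = 2.8/(26.88 − 15.4) = 0.2439 per s.

0.244 per s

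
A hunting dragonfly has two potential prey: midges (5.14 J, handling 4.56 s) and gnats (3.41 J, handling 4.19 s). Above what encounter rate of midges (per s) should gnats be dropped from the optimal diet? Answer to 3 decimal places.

0.570 per s

Drop gnats once their profitability E₂/h₂ falls below the rate achievable on midges alone: E₂/h₂ = λE₁/(1 + λh₁).
Solve for λ: λE₁h₂ = E₂(1 + λh₁) → λ(E₁h₂ − E₂h₁) = E₂ → λ = E₂/(E₁h₂ − E₂h₁).
λ = 3.41/(5.14×4.19 − 3.41×4.56) = 3.41/5.987 = 0.5696 per s.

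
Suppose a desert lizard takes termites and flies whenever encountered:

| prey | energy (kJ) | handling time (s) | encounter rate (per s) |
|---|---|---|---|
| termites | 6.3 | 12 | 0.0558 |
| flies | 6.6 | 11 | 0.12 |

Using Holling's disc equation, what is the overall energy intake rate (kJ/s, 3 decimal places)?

0.383 kJ/s

R = Σλ_iE_i / (1 + Σλ_ih_i)
Numerator: 0.0558×6.3 + 0.12×6.6 = 1.144
Denominator: 1 + 0.0558×12 + 0.12×11 = 2.99
R = 1.144/2.99 = 0.3825 kJ/s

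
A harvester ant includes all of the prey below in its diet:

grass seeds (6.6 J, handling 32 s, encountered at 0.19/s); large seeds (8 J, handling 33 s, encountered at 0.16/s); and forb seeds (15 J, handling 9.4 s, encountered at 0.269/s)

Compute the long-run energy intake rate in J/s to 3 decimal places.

R = (0.19×6.6 + 0.16×8 + 0.269×15) / (1 + 0.19×32 + 0.16×33 + 0.269×9.4) = 6.569/14.89 = 0.4412 J/s.

0.441 J/s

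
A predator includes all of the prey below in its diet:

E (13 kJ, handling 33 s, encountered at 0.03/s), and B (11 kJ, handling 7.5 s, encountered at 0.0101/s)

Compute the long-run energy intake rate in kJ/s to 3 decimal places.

0.243 kJ/s

R = (0.03×13 + 0.0101×11) / (1 + 0.03×33 + 0.0101×7.5) = 0.5011/2.066 = 0.2426 kJ/s.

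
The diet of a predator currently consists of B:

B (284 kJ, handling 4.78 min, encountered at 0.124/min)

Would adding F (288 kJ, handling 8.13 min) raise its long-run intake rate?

Yes

Current rate: (0.124×284)/(1 + 0.124×4.78) = 22.11 kJ/min.
Profitability of F: 288/8.13 = 35.42 kJ/min.
35.42 > 22.11, so adding F raises the average — include it.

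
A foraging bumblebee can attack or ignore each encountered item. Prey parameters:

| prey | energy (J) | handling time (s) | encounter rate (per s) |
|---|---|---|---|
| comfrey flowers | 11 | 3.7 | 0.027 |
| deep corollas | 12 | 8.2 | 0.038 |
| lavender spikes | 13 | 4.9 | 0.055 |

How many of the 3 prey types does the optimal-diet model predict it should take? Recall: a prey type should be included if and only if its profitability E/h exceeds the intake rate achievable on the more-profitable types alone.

Rank by E/h (J/s): comfrey flowers 2.97, lavender spikes 2.65, deep corollas 1.46. Include each in turn until the next type's E/h falls below the running intake rate.
Rate on top 1: 0.27. lavender spikes: 2.65 > 0.27 → include.
Rate on top 2: 0.739. deep corollas: 1.46 > 0.739 → include.
Optimal diet: comfrey flowers, lavender spikes, deep corollas — 3 of 3 types.

3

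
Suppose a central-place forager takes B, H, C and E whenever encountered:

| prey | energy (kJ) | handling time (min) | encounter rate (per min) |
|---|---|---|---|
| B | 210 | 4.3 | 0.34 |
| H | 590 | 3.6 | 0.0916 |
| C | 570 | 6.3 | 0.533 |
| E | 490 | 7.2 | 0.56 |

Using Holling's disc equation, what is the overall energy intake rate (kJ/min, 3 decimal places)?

69.110 kJ/min

Energy encountered per unit search time: 0.34×210 + 0.0916×590 + 0.533×570 + 0.56×490 = 703.7 kJ/min.
Handling time per unit search time: 0.34×4.3 + 0.0916×3.6 + 0.533×6.3 + 0.56×7.2 = 9.182.
Rate = 703.7/(1 + 9.182) = 69.11 kJ/min.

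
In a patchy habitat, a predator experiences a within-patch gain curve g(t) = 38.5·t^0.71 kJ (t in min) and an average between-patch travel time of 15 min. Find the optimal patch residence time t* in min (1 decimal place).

36.7 min

Maximise g(t)/(T+t): set derivative to zero → g'(t)(T+t) = g(t).
g'(t) = 0.71·38.5·t^-0.29. Setting 0.71·38.5·t^-0.29 = 38.5·t^0.71/(15+t) gives 0.71(15+t) = t, so 0.29·t = 0.71×15.
t* = 0.71×15/0.29 = 36.72 min.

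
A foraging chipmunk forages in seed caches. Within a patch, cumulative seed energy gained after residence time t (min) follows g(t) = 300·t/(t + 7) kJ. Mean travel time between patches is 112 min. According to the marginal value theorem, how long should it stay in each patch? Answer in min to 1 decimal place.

By the marginal value theorem, leave when the instantaneous gain rate g'(t) equals the habitat-wide average g(t)/(T + t).
g'(t) = 300·7/(t + 7)². Setting 300·7/(t+7)² = 300t/[(t+7)(112+t)] gives 7(112+t) = t(t+7), so t² = 7×112 = 784.
t* = √784 = 28 min.

28.0 min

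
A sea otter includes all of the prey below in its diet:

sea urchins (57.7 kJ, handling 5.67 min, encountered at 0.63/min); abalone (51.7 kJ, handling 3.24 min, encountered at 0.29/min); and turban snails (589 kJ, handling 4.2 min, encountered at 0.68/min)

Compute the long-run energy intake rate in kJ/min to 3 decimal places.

54.001 kJ/min

R = Σλ_iE_i / (1 + Σλ_ih_i)
Numerator: 0.63×57.7 + 0.29×51.7 + 0.68×589 = 451.9
Denominator: 1 + 0.63×5.67 + 0.29×3.24 + 0.68×4.2 = 8.368
R = 451.9/8.368 = 54 kJ/min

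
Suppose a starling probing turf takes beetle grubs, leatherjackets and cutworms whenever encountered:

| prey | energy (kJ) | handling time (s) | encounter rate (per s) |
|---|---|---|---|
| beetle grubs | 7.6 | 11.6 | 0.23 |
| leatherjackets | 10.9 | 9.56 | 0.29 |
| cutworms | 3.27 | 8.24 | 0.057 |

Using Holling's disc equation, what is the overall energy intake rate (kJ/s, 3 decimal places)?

Energy encountered per unit search time: 0.23×7.6 + 0.29×10.9 + 0.057×3.27 = 5.095 kJ/s.
Handling time per unit search time: 0.23×11.6 + 0.29×9.56 + 0.057×8.24 = 5.91.
Rate = 5.095/(1 + 5.91) = 0.7374 kJ/s.

0.737 kJ/s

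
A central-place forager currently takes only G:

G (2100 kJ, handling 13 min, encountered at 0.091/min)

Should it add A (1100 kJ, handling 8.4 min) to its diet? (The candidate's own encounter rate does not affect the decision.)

Yes

Current rate: (0.091×2100)/(1 + 0.091×13) = 87.54 kJ/min.
A: E/h = 1100/8.4 = 131 kJ/min.
131 > 87.54, so adding A raises the average — include it.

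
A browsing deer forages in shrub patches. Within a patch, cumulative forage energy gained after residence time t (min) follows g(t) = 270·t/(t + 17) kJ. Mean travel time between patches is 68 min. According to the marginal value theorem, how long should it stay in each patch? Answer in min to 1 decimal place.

By the marginal value theorem, leave when the instantaneous gain rate g'(t) equals the habitat-wide average g(t)/(T + t).
g'(t) = 270·17/(t + 17)². Setting 270·17/(t+17)² = 270t/[(t+17)(68+t)] gives 17(68+t) = t(t+17), so t² = 17×68 = 1156.
t* = √1156 = 34 min.

34.0 min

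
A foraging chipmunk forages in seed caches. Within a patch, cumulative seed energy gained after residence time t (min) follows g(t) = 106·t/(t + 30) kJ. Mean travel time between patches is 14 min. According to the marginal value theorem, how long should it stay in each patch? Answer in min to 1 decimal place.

20.5 min

By the marginal value theorem, leave when the instantaneous gain rate g'(t) equals the habitat-wide average g(t)/(T + t).
g'(t) = 106·30/(t + 30)². Setting 106·30/(t+30)² = 106t/[(t+30)(14+t)] gives 30(14+t) = t(t+30), so t² = 30×14 = 420.
t* = √420 = 20.49 min.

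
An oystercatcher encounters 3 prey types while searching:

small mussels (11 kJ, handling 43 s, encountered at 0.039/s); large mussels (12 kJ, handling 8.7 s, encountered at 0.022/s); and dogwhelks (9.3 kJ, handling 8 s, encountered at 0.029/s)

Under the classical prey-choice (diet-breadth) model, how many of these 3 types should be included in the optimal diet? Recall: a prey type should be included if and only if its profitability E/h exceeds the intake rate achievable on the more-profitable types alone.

2

Profitabilities (E/h, kJ/s): large mussels 1.38, dogwhelks 1.16, small mussels 0.256. Add prey in this order while the next type's profitability exceeds the intake rate on those already taken.
Rate on top 1: 0.2216. dogwhelks: 1.16 > 0.2216 → include.
Rate on top 2: 0.3749. small mussels: 0.256 < 0.3749 → exclude; stop.
Optimal diet: large mussels, dogwhelks — 2 of 3 types.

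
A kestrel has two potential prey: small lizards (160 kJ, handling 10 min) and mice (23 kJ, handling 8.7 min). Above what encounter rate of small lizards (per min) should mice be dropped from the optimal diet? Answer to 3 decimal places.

At the threshold, the rate on small lizards alone equals the profitability of mice: λ·160/(1 + λ·10) = 23/8.7 = 2.644.
Rearranging, λ(160 − 2.644×10) = 2.644, so λ = 2.644/133.6 = 0.01979 per min.

0.020 per min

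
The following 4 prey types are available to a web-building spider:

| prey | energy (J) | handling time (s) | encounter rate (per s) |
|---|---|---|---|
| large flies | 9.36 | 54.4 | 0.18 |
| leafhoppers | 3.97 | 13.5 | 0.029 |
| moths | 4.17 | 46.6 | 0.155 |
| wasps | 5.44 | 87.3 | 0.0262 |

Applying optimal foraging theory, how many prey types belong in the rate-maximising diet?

Rank by E/h (J/s): leafhoppers 0.294, large flies 0.172, moths 0.0895, wasps 0.0623. Include each in turn until the next type's E/h falls below the running intake rate.
Rate on top 1: 0.08274. large flies: 0.172 > 0.08274 → include.
Rate on top 2: 0.1609. moths: 0.0895 < 0.1609 → exclude; stop.
Optimal diet: leafhoppers, large flies — 2 of 4 types.

2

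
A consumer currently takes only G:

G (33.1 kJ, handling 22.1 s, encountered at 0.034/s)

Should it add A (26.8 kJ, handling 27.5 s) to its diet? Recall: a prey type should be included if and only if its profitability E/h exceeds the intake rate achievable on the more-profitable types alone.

Yes

On G alone, R = ΣλE/(1+Σλh) = 1.125/1.751 = 0.6426 kJ/s.
Profitability of A: 26.8/27.5 = 0.9745 kJ/s.
Since 0.9745 > R, including A increases the long-run rate.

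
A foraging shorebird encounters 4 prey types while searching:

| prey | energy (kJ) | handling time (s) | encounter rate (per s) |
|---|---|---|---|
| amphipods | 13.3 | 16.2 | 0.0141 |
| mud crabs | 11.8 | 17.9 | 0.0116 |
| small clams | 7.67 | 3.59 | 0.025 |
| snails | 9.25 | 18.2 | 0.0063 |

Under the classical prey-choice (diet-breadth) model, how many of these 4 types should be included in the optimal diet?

Rank by E/h (kJ/s): small clams 2.14, amphipods 0.821, mud crabs 0.659, snails 0.508. Include each in turn until the next type's E/h falls below the running intake rate.
Rate on top 1: 0.176. amphipods: 0.821 > 0.176 → include.
Rate on top 2: 0.2877. mud crabs: 0.659 > 0.2877 → include.
Rate on top 3: 0.3383. snails: 0.508 > 0.3383 → include.
Optimal diet: small clams, amphipods, mud crabs, snails — 4 of 4 types.

4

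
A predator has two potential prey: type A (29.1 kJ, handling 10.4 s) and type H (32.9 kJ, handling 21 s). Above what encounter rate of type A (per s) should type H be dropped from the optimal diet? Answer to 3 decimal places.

0.122 per s

At the threshold, the rate on type A alone equals the profitability of type H: λ·29.1/(1 + λ·10.4) = 32.9/21 = 1.567.
Rearranging, λ(29.1 − 1.567×10.4) = 1.567, so λ = 1.567/12.81 = 0.1223 per s.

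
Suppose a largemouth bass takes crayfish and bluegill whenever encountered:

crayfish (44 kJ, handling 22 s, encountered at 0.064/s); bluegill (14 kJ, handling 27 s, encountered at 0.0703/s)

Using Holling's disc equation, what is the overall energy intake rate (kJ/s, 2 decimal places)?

0.88 kJ/s

R = Σλ_iE_i / (1 + Σλ_ih_i)
Numerator: 0.064×44 + 0.0703×14 = 3.8
Denominator: 1 + 0.064×22 + 0.0703×27 = 4.306
R = 3.8/4.306 = 0.8825 kJ/s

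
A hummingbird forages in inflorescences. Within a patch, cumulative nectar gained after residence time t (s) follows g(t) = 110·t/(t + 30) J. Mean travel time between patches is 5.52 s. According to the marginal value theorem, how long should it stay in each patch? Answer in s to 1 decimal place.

12.9 s

Optimal t* satisfies g'(t*) = g(t*)/(T + t*).
g'(t) = 110·30/(t + 30)². Setting 110·30/(t+30)² = 110t/[(t+30)(5.52+t)] gives 30(5.52+t) = t(t+30), so t² = 30×5.52 = 165.6.
t* = √165.6 = 12.87 s.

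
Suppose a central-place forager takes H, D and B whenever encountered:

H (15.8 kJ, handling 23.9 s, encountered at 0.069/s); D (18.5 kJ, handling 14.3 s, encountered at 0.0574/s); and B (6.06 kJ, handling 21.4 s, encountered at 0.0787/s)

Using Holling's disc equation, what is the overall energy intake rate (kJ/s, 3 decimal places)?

R = Σλ_iE_i / (1 + Σλ_ih_i)
Numerator: 0.069×15.8 + 0.0574×18.5 + 0.0787×6.06 = 2.629
Denominator: 1 + 0.069×23.9 + 0.0574×14.3 + 0.0787×21.4 = 5.154
R = 2.629/5.154 = 0.5101 kJ/s

0.510 kJ/s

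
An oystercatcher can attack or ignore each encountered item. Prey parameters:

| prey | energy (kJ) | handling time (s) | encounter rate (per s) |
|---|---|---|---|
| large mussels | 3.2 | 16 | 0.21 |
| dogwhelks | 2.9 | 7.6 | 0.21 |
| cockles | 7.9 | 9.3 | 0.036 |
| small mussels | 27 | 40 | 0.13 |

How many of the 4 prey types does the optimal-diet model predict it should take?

2

E/h in descending order: cockles 0.849, small mussels 0.675, dogwhelks 0.382, large mussels 0.2 kJ/s. The optimal diet is the largest prefix of this list for which every included type satisfies E_i/h_i > R on the types above it.
Rate on top 1: 0.2131. small mussels: 0.675 > 0.2131 → include.
Rate on top 2: 0.5806. dogwhelks: 0.382 < 0.5806 → exclude; stop.
Optimal diet: cockles, small mussels — 2 of 4 types.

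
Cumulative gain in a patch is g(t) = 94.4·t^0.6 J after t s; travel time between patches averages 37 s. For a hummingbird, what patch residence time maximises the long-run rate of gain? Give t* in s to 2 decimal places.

55.50 s

Optimal t* satisfies g'(t*) = g(t*)/(T + t*).
g'(t) = 0.6·94.4·t^-0.4. Setting 0.6·94.4·t^-0.4 = 94.4·t^0.6/(37+t) gives 0.6(37+t) = t, so 0.40·t = 0.6×37.
t* = 0.6×37/0.40 = 55.5 s.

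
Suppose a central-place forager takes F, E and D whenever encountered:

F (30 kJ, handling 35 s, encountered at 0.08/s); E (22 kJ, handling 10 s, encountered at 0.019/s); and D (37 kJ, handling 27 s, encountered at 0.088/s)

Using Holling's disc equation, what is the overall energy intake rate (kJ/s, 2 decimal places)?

Energy encountered per unit search time: 0.08×30 + 0.019×22 + 0.088×37 = 6.074 kJ/s.
Handling time per unit search time: 0.08×35 + 0.019×10 + 0.088×27 = 5.366.
Rate = 6.074/(1 + 5.366) = 0.9541 kJ/s.

0.95 kJ/s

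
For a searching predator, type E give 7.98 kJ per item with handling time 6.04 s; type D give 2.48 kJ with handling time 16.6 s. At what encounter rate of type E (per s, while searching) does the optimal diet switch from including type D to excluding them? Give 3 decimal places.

At the threshold, the rate on type E alone equals the profitability of type D: λ·7.98/(1 + λ·6.04) = 2.48/16.6 = 0.1494.
Rearranging, λ(7.98 − 0.1494×6.04) = 0.1494, so λ = 0.1494/7.078 = 0.02111 per s.

0.021 per s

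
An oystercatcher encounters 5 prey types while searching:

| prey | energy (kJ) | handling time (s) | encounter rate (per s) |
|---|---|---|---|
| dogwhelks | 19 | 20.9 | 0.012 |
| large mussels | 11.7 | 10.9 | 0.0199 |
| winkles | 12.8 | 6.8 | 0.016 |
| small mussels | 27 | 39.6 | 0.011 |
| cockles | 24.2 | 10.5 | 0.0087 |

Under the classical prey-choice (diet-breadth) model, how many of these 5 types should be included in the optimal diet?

5

E/h in descending order: cockles 2.3, winkles 1.88, large mussels 1.07, dogwhelks 0.909, small mussels 0.682 kJ/s. The optimal diet is the largest prefix of this list for which every included type satisfies E_i/h_i > R on the types above it.
Rate on top 1: 0.1929. winkles: 1.88 > 0.1929 → include.
Rate on top 2: 0.3461. large mussels: 1.07 > 0.3461 → include.
Rate on top 3: 0.4574. dogwhelks: 0.909 > 0.4574 → include.
Rate on top 4: 0.5253. small mussels: 0.682 > 0.5253 → include.
Optimal diet: cockles, winkles, large mussels, dogwhelks, small mussels — 5 of 5 types.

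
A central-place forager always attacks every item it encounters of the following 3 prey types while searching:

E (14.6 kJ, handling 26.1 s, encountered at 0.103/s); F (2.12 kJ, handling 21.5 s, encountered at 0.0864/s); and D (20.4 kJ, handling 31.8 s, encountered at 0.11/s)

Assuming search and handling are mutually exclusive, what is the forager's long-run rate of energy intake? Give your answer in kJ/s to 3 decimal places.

Energy encountered per unit search time: 0.103×14.6 + 0.0864×2.12 + 0.11×20.4 = 3.931 kJ/s.
Handling time per unit search time: 0.103×26.1 + 0.0864×21.5 + 0.11×31.8 = 8.044.
Rate = 3.931/(1 + 8.044) = 0.4347 kJ/s.

0.435 kJ/s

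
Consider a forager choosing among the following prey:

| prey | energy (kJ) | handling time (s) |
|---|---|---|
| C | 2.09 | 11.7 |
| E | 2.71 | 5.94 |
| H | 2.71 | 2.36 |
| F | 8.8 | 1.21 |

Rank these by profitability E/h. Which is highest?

Profitability E/h (kJ/s): C = 2.09/11.7 = 0.179, E = 2.71/5.94 = 0.456, H = 2.71/2.36 = 1.15, F = 8.8/1.21 = 7.27.
Ranked: F > H > E > C.

F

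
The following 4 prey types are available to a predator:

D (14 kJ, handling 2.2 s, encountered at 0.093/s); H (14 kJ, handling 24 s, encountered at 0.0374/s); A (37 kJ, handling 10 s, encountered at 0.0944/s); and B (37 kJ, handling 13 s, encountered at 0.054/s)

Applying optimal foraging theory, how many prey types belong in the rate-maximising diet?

3

Rank by E/h (kJ/s): D 6.36, A 3.7, B 2.85, H 0.583. Include each in turn until the next type's E/h falls below the running intake rate.
Rate on top 1: 1.081. A: 3.7 > 1.081 → include.
Rate on top 2: 2.232. B: 2.85 > 2.232 → include.
Rate on top 3: 2.383. H: 0.583 < 2.383 → exclude; stop.
Optimal diet: D, A, B — 3 of 4 types.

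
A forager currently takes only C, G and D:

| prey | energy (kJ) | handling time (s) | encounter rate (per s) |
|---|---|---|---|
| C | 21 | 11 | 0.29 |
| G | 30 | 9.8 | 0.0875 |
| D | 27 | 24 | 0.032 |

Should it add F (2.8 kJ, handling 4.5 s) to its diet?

Current rate: (0.29×21 + 0.0875×30 + 0.032×27)/(1 + 0.29×11 + 0.0875×9.8 + 0.032×24) = 1.647 kJ/s.
F: E/h = 2.8/4.5 = 0.6222 kJ/s.
0.6222 < 1.647, so adding F would lower the average — exclude it.

No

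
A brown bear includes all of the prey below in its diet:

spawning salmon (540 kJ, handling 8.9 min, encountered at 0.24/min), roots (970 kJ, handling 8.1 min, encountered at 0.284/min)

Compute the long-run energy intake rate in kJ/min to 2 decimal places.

R = Σλ_iE_i / (1 + Σλ_ih_i)
Numerator: 0.24×540 + 0.284×970 = 405.1
Denominator: 1 + 0.24×8.9 + 0.284×8.1 = 5.436
R = 405.1/5.436 = 74.51 kJ/min

74.51 kJ/min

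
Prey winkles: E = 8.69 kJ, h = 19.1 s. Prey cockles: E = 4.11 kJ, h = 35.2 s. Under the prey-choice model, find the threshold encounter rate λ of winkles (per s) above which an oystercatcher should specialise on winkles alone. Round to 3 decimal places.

0.018 per s

Drop cockles once their profitability E₂/h₂ falls below the rate achievable on winkles alone: E₂/h₂ = λE₁/(1 + λh₁).
Solve for λ: λE₁h₂ = E₂(1 + λh₁) → λ(E₁h₂ − E₂h₁) = E₂ → λ = E₂/(E₁h₂ − E₂h₁).
λ = 4.11/(8.69×35.2 − 4.11×19.1) = 4.11/227.4 = 0.01807 per s.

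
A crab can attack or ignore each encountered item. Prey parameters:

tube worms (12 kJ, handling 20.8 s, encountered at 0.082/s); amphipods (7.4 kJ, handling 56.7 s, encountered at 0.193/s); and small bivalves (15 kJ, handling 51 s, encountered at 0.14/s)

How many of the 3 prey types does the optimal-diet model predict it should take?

1

Rank by E/h (kJ/s): tube worms 0.577, small bivalves 0.294, amphipods 0.131. Include each in turn until the next type's E/h falls below the running intake rate.
Rate on top 1: 0.3637. small bivalves: 0.294 < 0.3637 → exclude; stop.
Optimal diet: tube worms — 1 of 3 types.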